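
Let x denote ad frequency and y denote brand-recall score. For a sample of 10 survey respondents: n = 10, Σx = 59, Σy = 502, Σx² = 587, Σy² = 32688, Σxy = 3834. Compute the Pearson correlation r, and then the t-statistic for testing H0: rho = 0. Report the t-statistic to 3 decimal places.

Numerator: nΣxy − (Σx)(Σy) = 10·3834 − (59)(502) = 8722
Denominator: √[(nΣx²−(Σx)²)(nΣy²−(Σy)²)]
  nΣx²−(Σx)² = 10·587 − 3481 = 2389;  nΣy²−(Σy)² = 10·32688 − 252004 = 74876
  √(2389·74876) = √178878764 = 13374.5566
r = 8722 / 13374.5566 = 0.6521
t = r·√(n−2)/√(1−r²) = 0.6521·√8 / √(1−0.425234) = 1.844417 / 0.758133 = 2.433

2.433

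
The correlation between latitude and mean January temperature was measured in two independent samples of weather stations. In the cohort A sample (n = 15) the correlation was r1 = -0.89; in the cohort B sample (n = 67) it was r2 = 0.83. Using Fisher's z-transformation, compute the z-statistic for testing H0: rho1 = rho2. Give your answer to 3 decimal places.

z1 = atanh(-0.89) = -1.421926,  z2 = atanh(0.83) = 1.188136
SE = √(1/(n1−3) + 1/(n2−3)) = √(1/12 + 1/64) = √(0.0833333 + 0.0156250) = √0.0989583 = 0.314576
z = (z1 − z2)/SE = (-1.421926 − 1.188136) / 0.314576 = -2.610062 / 0.314576 = -8.297

-8.297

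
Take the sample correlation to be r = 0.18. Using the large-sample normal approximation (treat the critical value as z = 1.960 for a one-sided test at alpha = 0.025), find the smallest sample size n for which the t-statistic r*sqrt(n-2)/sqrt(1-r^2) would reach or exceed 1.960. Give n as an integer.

r√(n−2)/√(1−r²) ≥ 1.960  ⇔  n−2 ≥ (1.960)²·(1−r²)/r²
(1−r²)/r² = (1−0.0324)/0.0324 = 29.8642
n ≥ 2 + 3.8416·29.8642 = 2 + 114.7263 = 116.7263
⌈116.7263⌉ = 117

117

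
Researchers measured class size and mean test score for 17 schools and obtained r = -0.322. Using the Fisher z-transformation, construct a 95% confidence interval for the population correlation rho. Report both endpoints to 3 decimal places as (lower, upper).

(-0.695, 0.188)

Fisher z: z_r = atanh(r) = ½·ln((1+(-0.322))/(1−(-0.322))) = -0.333877
SE(z) = 1/√(n−3) = 1/√14 = 0.267261
95% ⇒ z* = 1.960; margin = 1.960·0.267261 = 0.523832
CI on z-scale: (-0.857709, 0.189955)
Back-transform: tanh(-0.857709) = -0.695075, tanh(0.189955) = 0.187703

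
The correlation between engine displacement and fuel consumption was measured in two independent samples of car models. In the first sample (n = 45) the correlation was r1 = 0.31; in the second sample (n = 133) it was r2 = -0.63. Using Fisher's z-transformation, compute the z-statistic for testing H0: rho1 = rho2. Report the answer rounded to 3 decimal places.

Fisher z-transforms: z1 = atanh(0.31) = 0.320545, z2 = atanh(-0.63) = -0.741416; difference d = 1.061961
Var(d) = 1/42 + 1/130 = 0.0238095 + 0.0076923 = 0.0315018
z = d/√Var(d) = 1.061961 / √0.0315018 = 1.061961 / 0.177487 = 5.983

5.983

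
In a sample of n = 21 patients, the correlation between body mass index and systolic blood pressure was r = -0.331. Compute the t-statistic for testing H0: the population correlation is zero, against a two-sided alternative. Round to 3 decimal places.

-1.529

t = r·√(n−2) / √(1−r²) with r = -0.331, n = 21
  = -0.331·√19 / √(1 − 0.109561)
  = -0.331·4.358899 / 0.943631
  = -1.442796 / 0.943631 = -1.529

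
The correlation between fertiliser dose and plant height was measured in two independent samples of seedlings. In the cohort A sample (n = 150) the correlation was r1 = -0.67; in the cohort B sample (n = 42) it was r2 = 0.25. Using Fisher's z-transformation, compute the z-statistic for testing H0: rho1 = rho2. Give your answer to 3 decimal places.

-5.919

Fisher z-transforms: z1 = atanh(-0.67) = -0.810743, z2 = atanh(0.25) = 0.255413; difference d = -1.066156
Var(d) = 1/147 + 1/39 = 0.0068027 + 0.0256410 = 0.0324437
z = d/√Var(d) = -1.066156 / √0.0324437 = -1.066156 / 0.180121 = -5.919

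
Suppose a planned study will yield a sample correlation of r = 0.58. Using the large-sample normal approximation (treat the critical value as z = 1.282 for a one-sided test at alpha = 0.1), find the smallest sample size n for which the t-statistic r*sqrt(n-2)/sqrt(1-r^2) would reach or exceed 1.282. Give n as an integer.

6

Need r·√(n−2)/√(1−r²) ≥ 1.282
√(n−2) ≥ 1.282·√(1−0.3364) / 0.58 = 1.282·0.814616 / 0.58 = 1.8006
n−2 ≥ 3.2422  ⇒  n ≥ 5.2422
Smallest integer n = 6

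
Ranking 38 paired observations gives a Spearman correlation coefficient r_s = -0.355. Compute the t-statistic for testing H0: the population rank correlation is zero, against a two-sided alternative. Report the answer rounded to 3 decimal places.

t = r_s·√(n−2) / √(1−r_s²) with r_s = -0.355, n = 38
  = -0.355·√36 / √(1 − 0.126025)
  = -0.355·6.000000 / 0.934866
  = -2.130000 / 0.934866 = -2.278

-2.278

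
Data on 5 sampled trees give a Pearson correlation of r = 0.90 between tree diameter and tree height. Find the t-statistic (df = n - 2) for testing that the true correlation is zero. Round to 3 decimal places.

3.576

t = r·√(n−2) / √(1−r²) with r = 0.90, n = 5
  = 0.90·√3 / √(1 − 0.8100)
  = 0.90·1.732051 / 0.435890
  = 1.558846 / 0.435890 = 3.576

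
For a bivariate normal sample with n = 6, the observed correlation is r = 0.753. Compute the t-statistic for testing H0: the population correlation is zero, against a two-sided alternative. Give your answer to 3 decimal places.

1 − r² = 1 − 0.567009 = 0.432991;  √(1−r²) = 0.658021
√(n−2) = √4 = 2.000000
t = r·√(n−2)/√(1−r²) = 0.753 · 2.000000 / 0.658021 = 2.289

2.289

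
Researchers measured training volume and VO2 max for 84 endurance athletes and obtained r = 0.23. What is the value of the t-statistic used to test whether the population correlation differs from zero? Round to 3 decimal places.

2.140

t = r·√(n−2) / √(1−r²) with r = 0.23, n = 84
  = 0.23·√82 / √(1 − 0.0529)
  = 0.23·9.055385 / 0.973191
  = 2.082739 / 0.973191 = 2.140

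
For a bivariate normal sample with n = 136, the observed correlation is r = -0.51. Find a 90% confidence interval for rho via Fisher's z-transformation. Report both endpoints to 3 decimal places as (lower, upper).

(-0.608, -0.397)

Fisher z: z_r = atanh(r) = ½·ln((1+(-0.51))/(1−(-0.51))) = -0.562730
SE(z) = 1/√(n−3) = 1/√133 = 0.086711
90% ⇒ z* = 1.645; margin = 1.645·0.086711 = 0.142640
CI on z-scale: (-0.705370, -0.420090)
Back-transform: tanh(-0.705370) = -0.607765, tanh(-0.420090) = -0.397006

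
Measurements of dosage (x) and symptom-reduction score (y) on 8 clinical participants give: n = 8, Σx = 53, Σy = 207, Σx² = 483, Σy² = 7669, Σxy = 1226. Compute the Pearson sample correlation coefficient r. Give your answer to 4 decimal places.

-0.2632

S_xy = nΣxy − ΣxΣy = 8·1226 − 53·207 = 9808 − 10971 = -1163
S_xx = nΣx² − (Σx)² = 8·483 − 53² = 3864 − 2809 = 1055
S_yy = nΣy² − (Σy)² = 8·7669 − 207² = 61352 − 42849 = 18503
r = S_xy / √(S_xx·S_yy) = -1163 / √(1055·18503) = -1163 / √19520665 = -1163 / 4418.2197 = -0.2632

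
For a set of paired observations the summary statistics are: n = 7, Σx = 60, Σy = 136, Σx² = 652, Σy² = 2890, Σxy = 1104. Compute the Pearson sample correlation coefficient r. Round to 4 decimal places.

Numerator: nΣxy − (Σx)(Σy) = 7·1104 − (60)(136) = -432
Denominator: √[(nΣx²−(Σx)²)(nΣy²−(Σy)²)]
  nΣx²−(Σx)² = 7·652 − 3600 = 964;  nΣy²−(Σy)² = 7·2890 − 18496 = 1734
  √(964·1734) = √1671576 = 1292.8944
r = -432 / 1292.8944 = -0.3341

-0.3341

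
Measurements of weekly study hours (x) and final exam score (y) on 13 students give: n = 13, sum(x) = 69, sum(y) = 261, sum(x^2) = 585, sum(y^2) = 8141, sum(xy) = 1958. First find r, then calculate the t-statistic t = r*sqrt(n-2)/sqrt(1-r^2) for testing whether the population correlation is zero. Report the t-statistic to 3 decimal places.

3.430

S_xy = nΣxy − ΣxΣy = 13·1958 − 69·261 = 25454 − 18009 = 7445
S_xx = nΣx² − (Σx)² = 13·585 − 69² = 7605 − 4761 = 2844
S_yy = nΣy² − (Σy)² = 13·8141 − 261² = 105833 − 68121 = 37712
r = S_xy / √(S_xx·S_yy) = 7445 / √(2844·37712) = 7445 / √107252928 = 7445 / 10356.2990 = 0.7189
t = r·√(n−2)/√(1−r²) = 0.7189·√11 / √(1−0.516817) = 2.384322 / 0.695114 = 3.430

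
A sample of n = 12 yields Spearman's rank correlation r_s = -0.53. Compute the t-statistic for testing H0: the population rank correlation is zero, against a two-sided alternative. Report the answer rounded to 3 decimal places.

1 − r_s² = 1 − 0.2809 = 0.7191;  √(1−r_s²) = 0.847998
√(n−2) = √10 = 3.162278
t = r_s·√(n−2)/√(1−r_s²) = -0.53 · 3.162278 / 0.847998 = -1.976

-1.976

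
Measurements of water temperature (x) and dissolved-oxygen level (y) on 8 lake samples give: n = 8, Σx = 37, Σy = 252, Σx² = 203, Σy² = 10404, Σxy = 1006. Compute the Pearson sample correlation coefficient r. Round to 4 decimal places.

Numerator: nΣxy − (Σx)(Σy) = 8·1006 − (37)(252) = -1276
Denominator: √[(nΣx²−(Σx)²)(nΣy²−(Σy)²)]
  nΣx²−(Σx)² = 8·203 − 1369 = 255;  nΣy²−(Σy)² = 8·10404 − 63504 = 19728
  √(255·19728) = √5030640 = 2242.9088
r = -1276 / 2242.9088 = -0.5689

-0.5689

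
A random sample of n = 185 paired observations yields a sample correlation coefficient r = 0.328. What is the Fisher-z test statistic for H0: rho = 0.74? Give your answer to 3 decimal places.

z_r = atanh(0.328) = 0.340585,  z_0 = atanh(0.74) = 0.950479
SE = 1/√(n−3) = 1/√182 = 0.074125
z = (z_r − z_0)/SE = (0.340585 − 0.950479) / 0.074125 = -0.609894 / 0.074125 = -8.228

-8.228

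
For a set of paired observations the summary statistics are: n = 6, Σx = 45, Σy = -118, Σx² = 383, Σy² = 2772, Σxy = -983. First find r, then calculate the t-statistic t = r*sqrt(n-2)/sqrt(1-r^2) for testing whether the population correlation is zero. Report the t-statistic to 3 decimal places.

-1.875

Numerator: nΣxy − (Σx)(Σy) = 6·(-983) − (45)(-118) = -588
Denominator: √[(nΣx²−(Σx)²)(nΣy²−(Σy)²)]
  nΣx²−(Σx)² = 6·383 − 2025 = 273;  nΣy²−(Σy)² = 6·2772 − 13924 = 2708
  √(273·2708) = √739284 = 859.8163
r = -588 / 859.8163 = -0.6839
t = r·√(n−2)/√(1−r²) = -0.6839·√4 / √(1−0.467719) = -1.367800 / 0.729576 = -1.875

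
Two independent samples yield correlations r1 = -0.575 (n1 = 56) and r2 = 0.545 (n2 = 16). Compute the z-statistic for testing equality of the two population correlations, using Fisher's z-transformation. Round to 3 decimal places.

z1 = atanh(-0.575) = -0.654961,  z2 = atanh(0.545) = 0.611241
SE = √(1/(n1−3) + 1/(n2−3)) = √(1/53 + 1/13) = √(0.0188679 + 0.0769231) = √0.0957910 = 0.309501
z = (z1 − z2)/SE = (-0.654961 − 0.611241) / 0.309501 = -1.266202 / 0.309501 = -4.091

-4.091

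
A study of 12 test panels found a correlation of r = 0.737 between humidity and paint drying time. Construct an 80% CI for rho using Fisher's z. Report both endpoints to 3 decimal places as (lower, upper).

(0.475, 0.879)

z_r = atanh(0.737) = 0.943880;  SE = 1/√(n−3) = 1/√9 = 0.333333
z-limits: 0.943880 ± 1.282·0.333333 = 0.943880 ± 0.427333 = [0.516547, 1.371213]
ρ-limits: (tanh 0.516547, tanh 1.371213) = (0.475, 0.879)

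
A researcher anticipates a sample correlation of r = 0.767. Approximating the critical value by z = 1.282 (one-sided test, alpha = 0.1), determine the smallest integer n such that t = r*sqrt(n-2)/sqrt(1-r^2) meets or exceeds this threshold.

r√(n−2)/√(1−r²) ≥ 1.282  ⇔  n−2 ≥ (1.282)²·(1−r²)/r²
(1−r²)/r² = (1−0.588289)/0.588289 = 0.6998
n ≥ 2 + 1.643524·0.6998 = 2 + 1.1501 = 3.1501
⌈3.1501⌉ = 4

4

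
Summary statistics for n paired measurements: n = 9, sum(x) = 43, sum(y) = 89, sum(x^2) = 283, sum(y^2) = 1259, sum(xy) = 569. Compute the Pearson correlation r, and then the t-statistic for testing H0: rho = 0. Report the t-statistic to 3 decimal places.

4.075

Numerator: nΣxy − (Σx)(Σy) = 9·569 − (43)(89) = 1294
Denominator: √[(nΣx²−(Σx)²)(nΣy²−(Σy)²)]
  nΣx²−(Σx)² = 9·283 − 1849 = 698;  nΣy²−(Σy)² = 9·1259 − 7921 = 3410
  √(698·3410) = √2380180 = 1542.7832
r = 1294 / 1542.7832 = 0.8387
t = r·√(n−2)/√(1−r²) = 0.8387·√7 / √(1−0.703418) = 2.218992 / 0.544593 = 4.075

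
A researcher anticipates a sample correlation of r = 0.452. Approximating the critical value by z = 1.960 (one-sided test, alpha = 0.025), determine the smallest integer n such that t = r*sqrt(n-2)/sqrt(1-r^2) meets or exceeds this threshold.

17

r√(n−2)/√(1−r²) ≥ 1.960  ⇔  n−2 ≥ (1.960)²·(1−r²)/r²
(1−r²)/r² = (1−0.204304)/0.204304 = 3.8947
n ≥ 2 + 3.8416·3.8947 = 2 + 14.9619 = 16.9619
⌈16.9619⌉ = 17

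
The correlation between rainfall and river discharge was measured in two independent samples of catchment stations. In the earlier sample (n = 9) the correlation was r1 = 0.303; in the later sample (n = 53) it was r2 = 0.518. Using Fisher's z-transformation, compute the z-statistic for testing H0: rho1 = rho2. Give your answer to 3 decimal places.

z1 = atanh(0.303) = 0.312820,  z2 = atanh(0.518) = 0.573602
SE = √(1/(n1−3) + 1/(n2−3)) = √(1/6 + 1/50) = √(0.1666667 + 0.0200000) = √0.1866667 = 0.432049
z = (z1 − z2)/SE = (0.312820 − 0.573602) / 0.432049 = -0.260782 / 0.432049 = -0.604

-0.604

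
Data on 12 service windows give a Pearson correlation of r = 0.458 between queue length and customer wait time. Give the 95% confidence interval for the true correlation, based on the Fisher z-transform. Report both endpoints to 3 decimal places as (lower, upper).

(-0.157, 0.817)

z_r = atanh(0.458) = 0.494777;  SE = 1/√(n−3) = 1/√9 = 0.333333
z-limits: 0.494777 ± 1.960·0.333333 = 0.494777 ± 0.653333 = [-0.158556, 1.148110]
ρ-limits: (tanh -0.158556, tanh 1.148110) = (-0.157, 0.817)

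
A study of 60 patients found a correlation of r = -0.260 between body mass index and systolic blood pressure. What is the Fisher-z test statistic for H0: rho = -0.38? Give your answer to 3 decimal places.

Fisher z: atanh(-0.260) = -0.266108, atanh(-0.38) = -0.400060
z = (z_r − z_0)·√(n−3) = (-0.266108 − (-0.400060))·√57 = 0.133952 · 7.549834 = 1.011

1.011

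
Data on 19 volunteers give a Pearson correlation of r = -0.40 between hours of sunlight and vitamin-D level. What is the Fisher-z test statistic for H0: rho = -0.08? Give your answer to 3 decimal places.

-1.374

z_r = atanh(-0.40) = -0.423649,  z_0 = atanh(-0.08) = -0.080171
SE = 1/√(n−3) = 1/√16 = 0.250000
z = (z_r − z_0)/SE = (-0.423649 − (-0.080171)) / 0.250000 = -0.343478 / 0.250000 = -1.374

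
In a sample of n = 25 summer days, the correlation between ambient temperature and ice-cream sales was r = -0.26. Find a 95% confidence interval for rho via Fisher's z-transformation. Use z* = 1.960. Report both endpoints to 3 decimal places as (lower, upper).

(-0.594, 0.151)

Fisher z: z_r = atanh(r) = ½·ln((1+(-0.26))/(1−(-0.26))) = -0.266108
SE(z) = 1/√(n−3) = 1/√22 = 0.213201
95% ⇒ z* = 1.960; margin = 1.960·0.213201 = 0.417874
CI on z-scale: (-0.683982, 0.151766)
Back-transform: tanh(-0.683982) = -0.594102, tanh(0.151766) = 0.150611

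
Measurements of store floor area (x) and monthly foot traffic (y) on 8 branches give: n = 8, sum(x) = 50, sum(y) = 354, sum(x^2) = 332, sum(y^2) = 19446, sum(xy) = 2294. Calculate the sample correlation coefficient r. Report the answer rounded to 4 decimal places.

Numerator: nΣxy − (Σx)(Σy) = 8·2294 − (50)(354) = 652
Denominator: √[(nΣx²−(Σx)²)(nΣy²−(Σy)²)]
  nΣx²−(Σx)² = 8·332 − 2500 = 156;  nΣy²−(Σy)² = 8·19446 − 125316 = 30252
  √(156·30252) = √4719312 = 2172.3978
r = 652 / 2172.3978 = 0.3001

0.3001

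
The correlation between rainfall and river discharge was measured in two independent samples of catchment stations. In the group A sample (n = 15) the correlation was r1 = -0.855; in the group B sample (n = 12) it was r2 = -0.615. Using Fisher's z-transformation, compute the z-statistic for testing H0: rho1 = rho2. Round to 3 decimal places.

-1.264

Fisher z-transforms: z1 = atanh(-0.855) = -1.274453, z2 = atanh(-0.615) = -0.716923; difference d = -0.557530
Var(d) = 1/12 + 1/9 = 0.0833333 + 0.1111111 = 0.1944444
z = d/√Var(d) = -0.557530 / √0.1944444 = -0.557530 / 0.440959 = -1.264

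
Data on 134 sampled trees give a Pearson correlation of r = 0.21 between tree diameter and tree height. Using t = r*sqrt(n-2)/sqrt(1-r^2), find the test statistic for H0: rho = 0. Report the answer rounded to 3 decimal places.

2.468

1 − r² = 1 − 0.0441 = 0.9559;  √(1−r²) = 0.977701
√(n−2) = √132 = 11.489125
t = r·√(n−2)/√(1−r²) = 0.21 · 11.489125 / 0.977701 = 2.468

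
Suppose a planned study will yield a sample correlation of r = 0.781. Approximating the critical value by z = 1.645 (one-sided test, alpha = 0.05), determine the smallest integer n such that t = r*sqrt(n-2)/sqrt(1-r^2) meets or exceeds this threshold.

4

Need r·√(n−2)/√(1−r²) ≥ 1.645
√(n−2) ≥ 1.645·√(1−0.609961) / 0.781 = 1.645·0.624531 / 0.781 = 1.3154
n−2 ≥ 1.7303  ⇒  n ≥ 3.7303
Smallest integer n = 4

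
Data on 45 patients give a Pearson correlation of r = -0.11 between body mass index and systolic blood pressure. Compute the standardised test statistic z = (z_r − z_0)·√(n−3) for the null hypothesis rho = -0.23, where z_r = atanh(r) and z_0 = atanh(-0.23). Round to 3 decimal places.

z_r = atanh(-0.11) = -0.110447,  z_0 = atanh(-0.23) = -0.234189
SE = 1/√(n−3) = 1/√42 = 0.154303
z = (z_r − z_0)/SE = (-0.110447 − (-0.234189)) / 0.154303 = 0.123742 / 0.154303 = 0.802

0.802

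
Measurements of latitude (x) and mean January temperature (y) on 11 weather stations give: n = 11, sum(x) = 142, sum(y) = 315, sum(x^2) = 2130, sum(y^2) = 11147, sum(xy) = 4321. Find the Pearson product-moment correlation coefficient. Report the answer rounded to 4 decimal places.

S_xy = nΣxy − ΣxΣy = 11·4321 − 142·315 = 47531 − 44730 = 2801
S_xx = nΣx² − (Σx)² = 11·2130 − 142² = 23430 − 20164 = 3266
S_yy = nΣy² − (Σy)² = 11·11147 − 315² = 122617 − 99225 = 23392
r = S_xy / √(S_xx·S_yy) = 2801 / √(3266·23392) = 2801 / √76398272 = 2801 / 8740.6105 = 0.3205

0.3205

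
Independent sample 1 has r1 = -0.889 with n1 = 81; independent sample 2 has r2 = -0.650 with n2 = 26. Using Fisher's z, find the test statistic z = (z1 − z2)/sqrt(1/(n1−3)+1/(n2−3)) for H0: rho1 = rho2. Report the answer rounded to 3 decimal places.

Fisher z-transforms: z1 = atanh(-0.889) = -1.417136, z2 = atanh(-0.650) = -0.775299; difference d = -0.641837
Var(d) = 1/78 + 1/23 = 0.0128205 + 0.0434783 = 0.0562988
z = d/√Var(d) = -0.641837 / √0.0562988 = -0.641837 / 0.237274 = -2.705

-2.705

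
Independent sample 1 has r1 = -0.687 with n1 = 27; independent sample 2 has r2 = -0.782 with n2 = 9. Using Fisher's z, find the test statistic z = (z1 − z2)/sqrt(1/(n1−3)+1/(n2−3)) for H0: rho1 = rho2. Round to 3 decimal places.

z1 = atanh(-0.687) = -0.842252,  z2 = atanh(-0.782) = -1.050498
SE = √(1/(n1−3) + 1/(n2−3)) = √(1/24 + 1/6) = √(0.0416667 + 0.1666667) = √0.2083334 = 0.456436
z = (z1 − z2)/SE = (-0.842252 − (-1.050498)) / 0.456436 = 0.208246 / 0.456436 = 0.456

0.456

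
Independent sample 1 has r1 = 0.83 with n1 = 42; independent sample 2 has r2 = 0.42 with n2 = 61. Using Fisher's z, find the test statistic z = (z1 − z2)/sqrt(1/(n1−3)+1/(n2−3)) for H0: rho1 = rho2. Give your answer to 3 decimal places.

3.576

z1 = atanh(0.83) = 1.188136,  z2 = atanh(0.42) = 0.447692
SE = √(1/(n1−3) + 1/(n2−3)) = √(1/39 + 1/58) = √(0.0256410 + 0.0172414) = √0.0428824 = 0.207081
z = (z1 − z2)/SE = (1.188136 − 0.447692) / 0.207081 = 0.740444 / 0.207081 = 3.576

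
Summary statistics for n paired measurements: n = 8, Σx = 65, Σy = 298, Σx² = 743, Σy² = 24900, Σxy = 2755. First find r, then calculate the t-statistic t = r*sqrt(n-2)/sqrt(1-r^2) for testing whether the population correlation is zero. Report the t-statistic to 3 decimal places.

0.484

Numerator: nΣxy − (Σx)(Σy) = 8·2755 − (65)(298) = 2670
Denominator: √[(nΣx²−(Σx)²)(nΣy²−(Σy)²)]
  nΣx²−(Σx)² = 8·743 − 4225 = 1719;  nΣy²−(Σy)² = 8·24900 − 88804 = 110396
  √(1719·110396) = √189770724 = 13775.7295
r = 2670 / 13775.7295 = 0.1938
t = r·√(n−2)/√(1−r²) = 0.1938·√6 / √(1−0.037558) = 0.474711 / 0.981041 = 0.484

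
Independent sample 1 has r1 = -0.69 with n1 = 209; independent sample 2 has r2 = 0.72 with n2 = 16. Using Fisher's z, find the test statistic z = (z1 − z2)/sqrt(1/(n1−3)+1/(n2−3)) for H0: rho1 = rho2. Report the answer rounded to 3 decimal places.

z1 = atanh(-0.69) = -0.847956,  z2 = atanh(0.72) = 0.907645
SE = √(1/(n1−3) + 1/(n2−3)) = √(1/206 + 1/13) = √(0.0048544 + 0.0769231) = √0.0817775 = 0.285968
z = (z1 − z2)/SE = (-0.847956 − 0.907645) / 0.285968 = -1.755601 / 0.285968 = -6.139

-6.139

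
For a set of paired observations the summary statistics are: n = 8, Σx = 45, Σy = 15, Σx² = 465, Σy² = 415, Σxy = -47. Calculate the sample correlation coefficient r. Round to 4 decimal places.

Numerator: nΣxy − (Σx)(Σy) = 8·(-47) − (45)(15) = -1051
Denominator: √[(nΣx²−(Σx)²)(nΣy²−(Σy)²)]
  nΣx²−(Σx)² = 8·465 − 2025 = 1695;  nΣy²−(Σy)² = 8·415 − 225 = 3095
  √(1695·3095) = √5246025 = 2290.4203
r = -1051 / 2290.4203 = -0.4589

-0.4589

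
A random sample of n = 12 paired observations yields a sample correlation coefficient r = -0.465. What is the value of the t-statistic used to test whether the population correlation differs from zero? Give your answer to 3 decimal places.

1 − r² = 1 − 0.216225 = 0.783775;  √(1−r²) = 0.885311
√(n−2) = √10 = 3.162278
t = r·√(n−2)/√(1−r²) = -0.465 · 3.162278 / 0.885311 = -1.661

-1.661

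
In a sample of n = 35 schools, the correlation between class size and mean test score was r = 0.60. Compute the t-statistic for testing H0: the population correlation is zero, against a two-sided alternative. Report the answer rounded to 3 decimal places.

4.308

1 − r² = 1 − 0.3600 = 0.6400;  √(1−r²) = 0.800000
√(n−2) = √33 = 5.744563
t = r·√(n−2)/√(1−r²) = 0.60 · 5.744563 / 0.800000 = 4.308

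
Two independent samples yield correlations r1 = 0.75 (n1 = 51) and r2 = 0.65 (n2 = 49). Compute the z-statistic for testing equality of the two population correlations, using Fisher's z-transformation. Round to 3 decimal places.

0.958

Fisher z-transforms: z1 = atanh(0.75) = 0.972955, z2 = atanh(0.65) = 0.775299; difference d = 0.197656
Var(d) = 1/48 + 1/46 = 0.0208333 + 0.0217391 = 0.0425724
z = d/√Var(d) = 0.197656 / √0.0425724 = 0.197656 / 0.206331 = 0.958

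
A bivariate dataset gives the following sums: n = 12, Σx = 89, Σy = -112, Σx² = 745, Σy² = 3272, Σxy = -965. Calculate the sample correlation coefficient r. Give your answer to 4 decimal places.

S_xy = nΣxy − ΣxΣy = 12·(-965) − 89·(-112) = -11580 − (-9968) = -1612
S_xx = nΣx² − (Σx)² = 12·745 − 89² = 8940 − 7921 = 1019
S_yy = nΣy² − (Σy)² = 12·3272 − (-112)² = 39264 − 12544 = 26720
r = S_xy / √(S_xx·S_yy) = -1612 / √(1019·26720) = -1612 / √27227680 = -1612 / 5218.0149 = -0.3089

-0.3089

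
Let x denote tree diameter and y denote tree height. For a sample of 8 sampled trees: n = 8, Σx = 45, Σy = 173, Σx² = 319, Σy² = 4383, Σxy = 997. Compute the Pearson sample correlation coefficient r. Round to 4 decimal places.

S_xy = nΣxy − ΣxΣy = 8·997 − 45·173 = 7976 − 7785 = 191
S_xx = nΣx² − (Σx)² = 8·319 − 45² = 2552 − 2025 = 527
S_yy = nΣy² − (Σy)² = 8·4383 − 173² = 35064 − 29929 = 5135
r = S_xy / √(S_xx·S_yy) = 191 / √(527·5135) = 191 / √2706145 = 191 / 1645.0365 = 0.1161

0.1161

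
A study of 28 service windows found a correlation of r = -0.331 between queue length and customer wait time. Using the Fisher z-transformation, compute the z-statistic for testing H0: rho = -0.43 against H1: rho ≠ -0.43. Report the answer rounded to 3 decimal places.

0.580

Fisher z: atanh(-0.331) = -0.343951, atanh(-0.43) = -0.459897
z = (z_r − z_0)·√(n−3) = (-0.343951 − (-0.459897))·√25 = 0.115946 · 5.000000 = 0.580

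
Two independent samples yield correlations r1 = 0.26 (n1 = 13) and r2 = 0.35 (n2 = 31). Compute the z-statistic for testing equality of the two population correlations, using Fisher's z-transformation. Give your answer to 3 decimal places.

-0.270

Fisher z-transforms: z1 = atanh(0.26) = 0.266108, z2 = atanh(0.35) = 0.365444; difference d = -0.099336
Var(d) = 1/10 + 1/28 = 0.1000000 + 0.0357143 = 0.1357143
z = d/√Var(d) = -0.099336 / √0.1357143 = -0.099336 / 0.368394 = -0.270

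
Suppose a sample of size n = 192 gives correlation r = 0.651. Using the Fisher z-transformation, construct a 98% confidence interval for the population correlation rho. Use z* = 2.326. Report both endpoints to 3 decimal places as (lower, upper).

(0.543, 0.738)

z_r = atanh(0.651) = 0.777032;  SE = 1/√(n−3) = 1/√189 = 0.072739
z-limits: 0.777032 ± 2.326·0.072739 = 0.777032 ± 0.169191 = [0.607841, 0.946223]
ρ-limits: (tanh 0.607841, tanh 0.946223) = (0.543, 0.738)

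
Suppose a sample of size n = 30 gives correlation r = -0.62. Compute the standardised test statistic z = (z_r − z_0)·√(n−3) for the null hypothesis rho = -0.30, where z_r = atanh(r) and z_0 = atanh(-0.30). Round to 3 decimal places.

z_r = atanh(-0.62) = -0.725005,  z_0 = atanh(-0.30) = -0.309520
SE = 1/√(n−3) = 1/√27 = 0.192450
z = (z_r − z_0)/SE = (-0.725005 − (-0.309520)) / 0.192450 = -0.415485 / 0.192450 = -2.159

-2.159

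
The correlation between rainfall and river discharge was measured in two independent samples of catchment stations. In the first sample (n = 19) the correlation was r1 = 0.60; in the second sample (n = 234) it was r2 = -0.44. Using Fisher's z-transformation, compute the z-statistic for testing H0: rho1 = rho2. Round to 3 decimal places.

4.508

z1 = atanh(0.60) = 0.693147,  z2 = atanh(-0.44) = -0.472231
SE = √(1/(n1−3) + 1/(n2−3)) = √(1/16 + 1/231) = √(0.0625000 + 0.0043290) = √0.0668290 = 0.258513
z = (z1 − z2)/SE = (0.693147 − (-0.472231)) / 0.258513 = 1.165378 / 0.258513 = 4.508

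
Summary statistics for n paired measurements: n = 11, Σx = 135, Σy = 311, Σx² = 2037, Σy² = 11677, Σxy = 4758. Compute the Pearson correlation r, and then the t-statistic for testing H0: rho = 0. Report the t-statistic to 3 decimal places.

6.151

S_xy = nΣxy − ΣxΣy = 11·4758 − 135·311 = 52338 − 41985 = 10353
S_xx = nΣx² − (Σx)² = 11·2037 − 135² = 22407 − 18225 = 4182
S_yy = nΣy² − (Σy)² = 11·11677 − 311² = 128447 − 96721 = 31726
r = S_xy / √(S_xx·S_yy) = 10353 / √(4182·31726) = 10353 / √132678132 = 10353 / 11518.5994 = 0.8988
t = r·√(n−2)/√(1−r²) = 0.8988·√9 / √(1−0.807841) = 2.696400 / 0.438359 = 6.151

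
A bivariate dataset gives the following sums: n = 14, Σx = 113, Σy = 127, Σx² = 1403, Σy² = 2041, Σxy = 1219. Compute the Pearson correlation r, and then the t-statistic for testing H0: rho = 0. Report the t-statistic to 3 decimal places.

1.064

Numerator: nΣxy − (Σx)(Σy) = 14·1219 − (113)(127) = 2715
Denominator: √[(nΣx²−(Σx)²)(nΣy²−(Σy)²)]
  nΣx²−(Σx)² = 14·1403 − 12769 = 6873;  nΣy²−(Σy)² = 14·2041 − 16129 = 12445
  √(6873·12445) = √85534485 = 9248.4856
r = 2715 / 9248.4856 = 0.2936
t = r·√(n−2)/√(1−r²) = 0.2936·√12 / √(1−0.086201) = 1.017060 / 0.955928 = 1.064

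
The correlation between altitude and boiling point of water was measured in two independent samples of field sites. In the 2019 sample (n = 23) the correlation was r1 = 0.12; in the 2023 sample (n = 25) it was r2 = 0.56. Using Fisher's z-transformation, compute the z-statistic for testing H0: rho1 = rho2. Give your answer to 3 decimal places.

-1.658

z1 = atanh(0.12) = 0.120581,  z2 = atanh(0.56) = 0.632833
SE = √(1/(n1−3) + 1/(n2−3)) = √(1/20 + 1/22) = √(0.0500000 + 0.0454545) = √0.0954545 = 0.308957
z = (z1 − z2)/SE = (0.120581 − 0.632833) / 0.308957 = -0.512252 / 0.308957 = -1.658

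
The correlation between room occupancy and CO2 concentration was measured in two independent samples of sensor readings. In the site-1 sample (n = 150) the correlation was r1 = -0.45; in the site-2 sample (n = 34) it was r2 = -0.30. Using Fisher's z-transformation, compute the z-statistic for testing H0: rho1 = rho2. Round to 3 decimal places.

z1 = atanh(-0.45) = -0.484700,  z2 = atanh(-0.30) = -0.309520
SE = √(1/(n1−3) + 1/(n2−3)) = √(1/147 + 1/31) = √(0.0068027 + 0.0322581) = √0.0390608 = 0.197638
z = (z1 − z2)/SE = (-0.484700 − (-0.309520)) / 0.197638 = -0.175180 / 0.197638 = -0.886

-0.886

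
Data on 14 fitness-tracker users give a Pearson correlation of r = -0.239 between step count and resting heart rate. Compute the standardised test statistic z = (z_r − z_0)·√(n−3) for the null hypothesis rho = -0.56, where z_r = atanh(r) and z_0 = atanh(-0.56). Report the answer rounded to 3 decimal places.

Fisher z: atanh(-0.239) = -0.243713, atanh(-0.56) = -0.632833
z = (z_r − z_0)·√(n−3) = (-0.243713 − (-0.632833))·√11 = 0.389120 · 3.316625 = 1.291

1.291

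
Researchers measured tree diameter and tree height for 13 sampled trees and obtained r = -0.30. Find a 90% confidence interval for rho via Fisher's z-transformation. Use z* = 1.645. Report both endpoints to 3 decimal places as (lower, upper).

(-0.680, 0.208)

Fisher z: z_r = atanh(r) = ½·ln((1+(-0.30))/(1−(-0.30))) = -0.309520
SE(z) = 1/√(n−3) = 1/√10 = 0.316228
90% ⇒ z* = 1.645; margin = 1.645·0.316228 = 0.520195
CI on z-scale: (-0.829715, 0.210675)
Back-transform: tanh(-0.829715) = -0.680323, tanh(0.210675) = 0.207612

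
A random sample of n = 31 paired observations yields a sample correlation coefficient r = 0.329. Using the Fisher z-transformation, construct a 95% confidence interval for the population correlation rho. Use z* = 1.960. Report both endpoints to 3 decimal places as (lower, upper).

Fisher z: z_r = atanh(r) = ½·ln((1+0.329)/(1−0.329)) = 0.341706
SE(z) = 1/√(n−3) = 1/√28 = 0.188982
95% ⇒ z* = 1.960; margin = 1.960·0.188982 = 0.370405
CI on z-scale: (-0.028699, 0.712111)
Back-transform: tanh(-0.028699) = -0.028691, tanh(0.712111) = 0.611999

(-0.029, 0.612)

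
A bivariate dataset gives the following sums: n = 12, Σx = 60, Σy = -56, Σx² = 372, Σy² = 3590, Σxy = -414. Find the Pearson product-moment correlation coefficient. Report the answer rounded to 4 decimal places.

-0.2737

S_xy = nΣxy − ΣxΣy = 12·(-414) − 60·(-56) = -4968 − (-3360) = -1608
S_xx = nΣx² − (Σx)² = 12·372 − 60² = 4464 − 3600 = 864
S_yy = nΣy² − (Σy)² = 12·3590 − (-56)² = 43080 − 3136 = 39944
r = S_xy / √(S_xx·S_yy) = -1608 / √(864·39944) = -1608 / √34511616 = -1608 / 5874.6588 = -0.2737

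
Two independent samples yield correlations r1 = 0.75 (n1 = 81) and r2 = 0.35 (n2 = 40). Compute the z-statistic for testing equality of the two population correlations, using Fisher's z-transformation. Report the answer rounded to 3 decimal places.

Fisher z-transforms: z1 = atanh(0.75) = 0.972955, z2 = atanh(0.35) = 0.365444; difference d = 0.607511
Var(d) = 1/78 + 1/37 = 0.0128205 + 0.0270270 = 0.0398475
z = d/√Var(d) = 0.607511 / √0.0398475 = 0.607511 / 0.199618 = 3.043

3.043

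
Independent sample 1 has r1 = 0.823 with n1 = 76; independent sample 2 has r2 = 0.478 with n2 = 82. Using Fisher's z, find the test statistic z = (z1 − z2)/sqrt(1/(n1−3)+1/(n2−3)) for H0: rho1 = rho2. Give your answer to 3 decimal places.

3.977

Fisher z-transforms: z1 = atanh(0.823) = 1.166045, z2 = atanh(0.478) = 0.520389; difference d = 0.645656
Var(d) = 1/73 + 1/79 = 0.0136986 + 0.0126582 = 0.0263568
z = d/√Var(d) = 0.645656 / √0.0263568 = 0.645656 / 0.162348 = 3.977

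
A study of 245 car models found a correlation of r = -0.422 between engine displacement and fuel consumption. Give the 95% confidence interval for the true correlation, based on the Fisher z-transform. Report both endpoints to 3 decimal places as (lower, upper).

z_r = atanh(-0.422) = -0.450123;  SE = 1/√(n−3) = 1/√242 = 0.064282
z-limits: -0.450123 ± 1.960·0.064282 = -0.450123 ± 0.125993 = [-0.576116, -0.324130]
ρ-limits: (tanh -0.576116, tanh -0.324130) = (-0.520, -0.313)

(-0.520, -0.313)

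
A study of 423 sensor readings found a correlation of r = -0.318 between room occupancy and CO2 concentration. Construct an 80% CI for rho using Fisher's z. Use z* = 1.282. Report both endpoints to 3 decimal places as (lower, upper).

(-0.373, -0.261)

z_r = atanh(-0.318) = -0.329421;  SE = 1/√(n−3) = 1/√420 = 0.048795
z-limits: -0.329421 ± 1.282·0.048795 = -0.329421 ± 0.062555 = [-0.391976, -0.266866]
ρ-limits: (tanh -0.391976, tanh -0.266866) = (-0.373, -0.261)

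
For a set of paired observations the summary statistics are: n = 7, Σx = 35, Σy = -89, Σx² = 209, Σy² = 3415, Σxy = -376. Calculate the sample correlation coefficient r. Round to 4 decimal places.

S_xy = nΣxy − ΣxΣy = 7·(-376) − 35·(-89) = -2632 − (-3115) = 483
S_xx = nΣx² − (Σx)² = 7·209 − 35² = 1463 − 1225 = 238
S_yy = nΣy² − (Σy)² = 7·3415 − (-89)² = 23905 − 7921 = 15984
r = S_xy / √(S_xx·S_yy) = 483 / √(238·15984) = 483 / √3804192 = 483 / 1950.4338 = 0.2476

0.2476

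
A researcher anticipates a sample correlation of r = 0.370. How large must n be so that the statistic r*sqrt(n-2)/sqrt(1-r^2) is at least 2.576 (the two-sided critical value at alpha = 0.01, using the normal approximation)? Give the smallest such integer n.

44

Need r·√(n−2)/√(1−r²) ≥ 2.576
√(n−2) ≥ 2.576·√(1−0.136900) / 0.370 = 2.576·0.929032 / 0.370 = 6.4681
n−2 ≥ 41.8363  ⇒  n ≥ 43.8363
Smallest integer n = 44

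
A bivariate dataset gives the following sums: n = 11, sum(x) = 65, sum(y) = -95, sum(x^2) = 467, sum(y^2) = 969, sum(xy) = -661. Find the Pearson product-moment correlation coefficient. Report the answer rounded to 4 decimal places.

Numerator: nΣxy − (Σx)(Σy) = 11·(-661) − (65)(-95) = -1096
Denominator: √[(nΣx²−(Σx)²)(nΣy²−(Σy)²)]
  nΣx²−(Σx)² = 11·467 − 4225 = 912;  nΣy²−(Σy)² = 11·969 − 9025 = 1634
  √(912·1634) = √1490208 = 1220.7408
r = -1096 / 1220.7408 = -0.8978

-0.8978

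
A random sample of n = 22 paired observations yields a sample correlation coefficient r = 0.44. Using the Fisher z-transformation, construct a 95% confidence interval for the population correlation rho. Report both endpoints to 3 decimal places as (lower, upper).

Fisher z: z_r = atanh(r) = ½·ln((1+0.44)/(1−0.44)) = 0.472231
SE(z) = 1/√(n−3) = 1/√19 = 0.229416
95% ⇒ z* = 1.960; margin = 1.960·0.229416 = 0.449655
CI on z-scale: (0.022576, 0.921886)
Back-transform: tanh(0.022576) = 0.022572, tanh(0.921886) = 0.726788

(0.023, 0.727)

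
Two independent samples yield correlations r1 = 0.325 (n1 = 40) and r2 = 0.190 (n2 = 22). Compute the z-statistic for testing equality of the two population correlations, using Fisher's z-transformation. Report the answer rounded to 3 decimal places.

Fisher z-transforms: z1 = atanh(0.325) = 0.337228, z2 = atanh(0.190) = 0.192337; difference d = 0.144891
Var(d) = 1/37 + 1/19 = 0.0270270 + 0.0526316 = 0.0796586
z = d/√Var(d) = 0.144891 / √0.0796586 = 0.144891 / 0.282239 = 0.513

0.513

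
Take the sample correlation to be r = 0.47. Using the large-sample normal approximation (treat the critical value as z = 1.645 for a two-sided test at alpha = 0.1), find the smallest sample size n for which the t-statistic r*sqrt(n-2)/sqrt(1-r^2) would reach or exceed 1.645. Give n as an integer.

12

Need r·√(n−2)/√(1−r²) ≥ 1.645
√(n−2) ≥ 1.645·√(1−0.2209) / 0.47 = 1.645·0.882666 / 0.47 = 3.0893
n−2 ≥ 9.5438  ⇒  n ≥ 11.5438
Smallest integer n = 12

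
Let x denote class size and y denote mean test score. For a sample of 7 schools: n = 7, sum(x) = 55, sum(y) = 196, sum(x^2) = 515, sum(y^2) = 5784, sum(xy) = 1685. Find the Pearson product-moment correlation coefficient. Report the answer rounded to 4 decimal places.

0.9259

Numerator: nΣxy − (Σx)(Σy) = 7·1685 − (55)(196) = 1015
Denominator: √[(nΣx²−(Σx)²)(nΣy²−(Σy)²)]
  nΣx²−(Σx)² = 7·515 − 3025 = 580;  nΣy²−(Σy)² = 7·5784 − 38416 = 2072
  √(580·2072) = √1201760 = 1096.2481
r = 1015 / 1096.2481 = 0.9259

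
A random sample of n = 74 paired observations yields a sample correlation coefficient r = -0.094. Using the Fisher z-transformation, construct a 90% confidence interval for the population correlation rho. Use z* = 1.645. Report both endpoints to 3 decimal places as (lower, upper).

(-0.282, 0.101)

z_r = atanh(-0.094) = -0.094278;  SE = 1/√(n−3) = 1/√71 = 0.118678
z-limits: -0.094278 ± 1.645·0.118678 = -0.094278 ± 0.195225 = [-0.289503, 0.100947]
ρ-limits: (tanh -0.289503, tanh 0.100947) = (-0.282, 0.101)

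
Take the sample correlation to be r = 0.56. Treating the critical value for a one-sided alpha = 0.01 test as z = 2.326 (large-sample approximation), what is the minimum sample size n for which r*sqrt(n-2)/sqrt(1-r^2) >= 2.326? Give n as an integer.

14

Need r·√(n−2)/√(1−r²) ≥ 2.326
√(n−2) ≥ 2.326·√(1−0.3136) / 0.56 = 2.326·0.828493 / 0.56 = 3.4412
n−2 ≥ 11.8419  ⇒  n ≥ 13.8419
Smallest integer n = 14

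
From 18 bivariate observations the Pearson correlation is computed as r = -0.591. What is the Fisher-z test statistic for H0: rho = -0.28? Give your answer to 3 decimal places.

Fisher z: atanh(-0.591) = -0.679201, atanh(-0.28) = -0.287682
z = (z_r − z_0)·√(n−3) = (-0.679201 − (-0.287682))·√15 = -0.391519 · 3.872983 = -1.516

-1.516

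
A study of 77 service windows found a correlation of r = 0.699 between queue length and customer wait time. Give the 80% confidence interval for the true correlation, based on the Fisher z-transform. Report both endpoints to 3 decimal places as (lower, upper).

z_r = atanh(0.699) = 0.865342;  SE = 1/√(n−3) = 1/√74 = 0.116248
z-limits: 0.865342 ± 1.282·0.116248 = 0.865342 ± 0.149030 = [0.716312, 1.014372]
ρ-limits: (tanh 0.716312, tanh 1.014372) = (0.615, 0.768)

(0.615, 0.768)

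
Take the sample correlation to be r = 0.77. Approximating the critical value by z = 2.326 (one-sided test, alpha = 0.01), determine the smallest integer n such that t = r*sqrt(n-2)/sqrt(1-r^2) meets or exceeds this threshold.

r√(n−2)/√(1−r²) ≥ 2.326  ⇔  n−2 ≥ (2.326)²·(1−r²)/r²
(1−r²)/r² = (1−0.5929)/0.5929 = 0.6866
n ≥ 2 + 5.410276·0.6866 = 2 + 3.7147 = 5.7147
⌈5.7147⌉ = 6

6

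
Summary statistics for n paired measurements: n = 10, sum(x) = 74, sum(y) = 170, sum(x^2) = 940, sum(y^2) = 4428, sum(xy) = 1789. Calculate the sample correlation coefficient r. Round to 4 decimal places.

0.6835

Numerator: nΣxy − (Σx)(Σy) = 10·1789 − (74)(170) = 5310
Denominator: √[(nΣx²−(Σx)²)(nΣy²−(Σy)²)]
  nΣx²−(Σx)² = 10·940 − 5476 = 3924;  nΣy²−(Σy)² = 10·4428 − 28900 = 15380
  √(3924·15380) = √60351120 = 7768.5983
r = 5310 / 7768.5983 = 0.6835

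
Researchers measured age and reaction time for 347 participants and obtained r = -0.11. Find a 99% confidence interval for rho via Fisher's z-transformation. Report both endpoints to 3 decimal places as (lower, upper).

Fisher z: z_r = atanh(r) = ½·ln((1+(-0.11))/(1−(-0.11))) = -0.110447
SE(z) = 1/√(n−3) = 1/√344 = 0.053916
99% ⇒ z* = 2.576; margin = 2.576·0.053916 = 0.138888
CI on z-scale: (-0.249335, 0.028441)
Back-transform: tanh(-0.249335) = -0.244293, tanh(0.028441) = 0.028433

(-0.244, 0.028)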